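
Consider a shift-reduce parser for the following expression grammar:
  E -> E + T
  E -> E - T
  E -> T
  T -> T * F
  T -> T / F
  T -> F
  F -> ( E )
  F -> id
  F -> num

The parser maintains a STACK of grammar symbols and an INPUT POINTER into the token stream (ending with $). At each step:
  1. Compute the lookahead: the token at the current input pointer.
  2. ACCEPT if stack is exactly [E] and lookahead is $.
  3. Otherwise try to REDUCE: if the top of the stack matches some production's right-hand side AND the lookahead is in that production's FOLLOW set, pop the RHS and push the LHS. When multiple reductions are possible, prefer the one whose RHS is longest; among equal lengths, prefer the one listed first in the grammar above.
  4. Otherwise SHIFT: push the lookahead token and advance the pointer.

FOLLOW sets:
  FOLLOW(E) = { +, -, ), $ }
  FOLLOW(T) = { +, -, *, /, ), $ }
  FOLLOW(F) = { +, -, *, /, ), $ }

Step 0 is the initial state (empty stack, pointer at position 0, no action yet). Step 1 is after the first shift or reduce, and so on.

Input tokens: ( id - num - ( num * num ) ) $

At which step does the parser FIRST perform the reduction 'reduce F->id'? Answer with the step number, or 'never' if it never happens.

Answer: 3

Derivation:
Step 1: shift (. Stack=[(] ptr=1 lookahead=id remaining=[id - num - ( num * num ) ) $]
Step 2: shift id. Stack=[( id] ptr=2 lookahead=- remaining=[- num - ( num * num ) ) $]
Step 3: reduce F->id. Stack=[( F] ptr=2 lookahead=- remaining=[- num - ( num * num ) ) $]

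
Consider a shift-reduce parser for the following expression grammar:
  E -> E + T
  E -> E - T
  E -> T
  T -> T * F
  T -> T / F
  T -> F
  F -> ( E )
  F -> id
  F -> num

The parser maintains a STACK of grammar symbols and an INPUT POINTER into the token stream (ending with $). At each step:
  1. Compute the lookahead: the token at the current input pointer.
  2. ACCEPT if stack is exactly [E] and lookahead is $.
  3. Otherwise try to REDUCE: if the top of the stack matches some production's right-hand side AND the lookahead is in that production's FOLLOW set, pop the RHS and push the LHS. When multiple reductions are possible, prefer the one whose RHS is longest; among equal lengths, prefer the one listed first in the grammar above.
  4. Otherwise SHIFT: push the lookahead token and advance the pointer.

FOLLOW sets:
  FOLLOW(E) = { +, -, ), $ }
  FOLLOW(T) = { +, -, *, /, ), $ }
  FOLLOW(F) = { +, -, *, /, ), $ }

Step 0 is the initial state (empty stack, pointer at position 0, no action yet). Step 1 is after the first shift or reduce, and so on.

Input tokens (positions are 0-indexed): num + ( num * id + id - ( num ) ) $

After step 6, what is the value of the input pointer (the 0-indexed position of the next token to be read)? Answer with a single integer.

Answer: 3

Derivation:
Step 1: shift num. Stack=[num] ptr=1 lookahead=+ remaining=[+ ( num * id + id - ( num ) ) $]
Step 2: reduce F->num. Stack=[F] ptr=1 lookahead=+ remaining=[+ ( num * id + id - ( num ) ) $]
Step 3: reduce T->F. Stack=[T] ptr=1 lookahead=+ remaining=[+ ( num * id + id - ( num ) ) $]
Step 4: reduce E->T. Stack=[E] ptr=1 lookahead=+ remaining=[+ ( num * id + id - ( num ) ) $]
Step 5: shift +. Stack=[E +] ptr=2 lookahead=( remaining=[( num * id + id - ( num ) ) $]
Step 6: shift (. Stack=[E + (] ptr=3 lookahead=num remaining=[num * id + id - ( num ) ) $]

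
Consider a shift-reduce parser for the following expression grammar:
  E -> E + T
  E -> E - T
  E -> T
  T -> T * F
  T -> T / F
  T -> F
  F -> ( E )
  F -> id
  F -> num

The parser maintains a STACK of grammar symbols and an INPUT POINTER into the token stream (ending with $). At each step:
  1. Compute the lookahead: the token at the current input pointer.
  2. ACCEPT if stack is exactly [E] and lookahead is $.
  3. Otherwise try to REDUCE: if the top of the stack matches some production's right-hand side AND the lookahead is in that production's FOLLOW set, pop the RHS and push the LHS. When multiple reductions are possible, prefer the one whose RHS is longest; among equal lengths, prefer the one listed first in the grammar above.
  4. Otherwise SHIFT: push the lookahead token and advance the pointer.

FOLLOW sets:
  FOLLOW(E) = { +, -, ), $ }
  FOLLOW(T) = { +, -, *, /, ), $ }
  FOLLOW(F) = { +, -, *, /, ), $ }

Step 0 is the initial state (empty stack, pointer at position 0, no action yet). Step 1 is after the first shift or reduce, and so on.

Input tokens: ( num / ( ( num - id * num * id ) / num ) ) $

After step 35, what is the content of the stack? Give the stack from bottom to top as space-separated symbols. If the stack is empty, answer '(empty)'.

Answer: ( T

Derivation:
Step 1: shift (. Stack=[(] ptr=1 lookahead=num remaining=[num / ( ( num - id * num * id ) / num ) ) $]
Step 2: shift num. Stack=[( num] ptr=2 lookahead=/ remaining=[/ ( ( num - id * num * id ) / num ) ) $]
Step 3: reduce F->num. Stack=[( F] ptr=2 lookahead=/ remaining=[/ ( ( num - id * num * id ) / num ) ) $]
Step 4: reduce T->F. Stack=[( T] ptr=2 lookahead=/ remaining=[/ ( ( num - id * num * id ) / num ) ) $]
Step 5: shift /. Stack=[( T /] ptr=3 lookahead=( remaining=[( ( num - id * num * id ) / num ) ) $]
Step 6: shift (. Stack=[( T / (] ptr=4 lookahead=( remaining=[( num - id * num * id ) / num ) ) $]
Step 7: shift (. Stack=[( T / ( (] ptr=5 lookahead=num remaining=[num - id * num * id ) / num ) ) $]
Step 8: shift num. Stack=[( T / ( ( num] ptr=6 lookahead=- remaining=[- id * num * id ) / num ) ) $]
Step 9: reduce F->num. Stack=[( T / ( ( F] ptr=6 lookahead=- remaining=[- id * num * id ) / num ) ) $]
Step 10: reduce T->F. Stack=[( T / ( ( T] ptr=6 lookahead=- remaining=[- id * num * id ) / num ) ) $]
Step 11: reduce E->T. Stack=[( T / ( ( E] ptr=6 lookahead=- remaining=[- id * num * id ) / num ) ) $]
Step 12: shift -. Stack=[( T / ( ( E -] ptr=7 lookahead=id remaining=[id * num * id ) / num ) ) $]
Step 13: shift id. Stack=[( T / ( ( E - id] ptr=8 lookahead=* remaining=[* num * id ) / num ) ) $]
Step 14: reduce F->id. Stack=[( T / ( ( E - F] ptr=8 lookahead=* remaining=[* num * id ) / num ) ) $]
Step 15: reduce T->F. Stack=[( T / ( ( E - T] ptr=8 lookahead=* remaining=[* num * id ) / num ) ) $]
Step 16: shift *. Stack=[( T / ( ( E - T *] ptr=9 lookahead=num remaining=[num * id ) / num ) ) $]
Step 17: shift num. Stack=[( T / ( ( E - T * num] ptr=10 lookahead=* remaining=[* id ) / num ) ) $]
Step 18: reduce F->num. Stack=[( T / ( ( E - T * F] ptr=10 lookahead=* remaining=[* id ) / num ) ) $]
Step 19: reduce T->T * F. Stack=[( T / ( ( E - T] ptr=10 lookahead=* remaining=[* id ) / num ) ) $]
Step 20: shift *. Stack=[( T / ( ( E - T *] ptr=11 lookahead=id remaining=[id ) / num ) ) $]
Step 21: shift id. Stack=[( T / ( ( E - T * id] ptr=12 lookahead=) remaining=[) / num ) ) $]
Step 22: reduce F->id. Stack=[( T / ( ( E - T * F] ptr=12 lookahead=) remaining=[) / num ) ) $]
Step 23: reduce T->T * F. Stack=[( T / ( ( E - T] ptr=12 lookahead=) remaining=[) / num ) ) $]
Step 24: reduce E->E - T. Stack=[( T / ( ( E] ptr=12 lookahead=) remaining=[) / num ) ) $]
Step 25: shift ). Stack=[( T / ( ( E )] ptr=13 lookahead=/ remaining=[/ num ) ) $]
Step 26: reduce F->( E ). Stack=[( T / ( F] ptr=13 lookahead=/ remaining=[/ num ) ) $]
Step 27: reduce T->F. Stack=[( T / ( T] ptr=13 lookahead=/ remaining=[/ num ) ) $]
Step 28: shift /. Stack=[( T / ( T /] ptr=14 lookahead=num remaining=[num ) ) $]
Step 29: shift num. Stack=[( T / ( T / num] ptr=15 lookahead=) remaining=[) ) $]
Step 30: reduce F->num. Stack=[( T / ( T / F] ptr=15 lookahead=) remaining=[) ) $]
Step 31: reduce T->T / F. Stack=[( T / ( T] ptr=15 lookahead=) remaining=[) ) $]
Step 32: reduce E->T. Stack=[( T / ( E] ptr=15 lookahead=) remaining=[) ) $]
Step 33: shift ). Stack=[( T / ( E )] ptr=16 lookahead=) remaining=[) $]
Step 34: reduce F->( E ). Stack=[( T / F] ptr=16 lookahead=) remaining=[) $]
Step 35: reduce T->T / F. Stack=[( T] ptr=16 lookahead=) remaining=[) $]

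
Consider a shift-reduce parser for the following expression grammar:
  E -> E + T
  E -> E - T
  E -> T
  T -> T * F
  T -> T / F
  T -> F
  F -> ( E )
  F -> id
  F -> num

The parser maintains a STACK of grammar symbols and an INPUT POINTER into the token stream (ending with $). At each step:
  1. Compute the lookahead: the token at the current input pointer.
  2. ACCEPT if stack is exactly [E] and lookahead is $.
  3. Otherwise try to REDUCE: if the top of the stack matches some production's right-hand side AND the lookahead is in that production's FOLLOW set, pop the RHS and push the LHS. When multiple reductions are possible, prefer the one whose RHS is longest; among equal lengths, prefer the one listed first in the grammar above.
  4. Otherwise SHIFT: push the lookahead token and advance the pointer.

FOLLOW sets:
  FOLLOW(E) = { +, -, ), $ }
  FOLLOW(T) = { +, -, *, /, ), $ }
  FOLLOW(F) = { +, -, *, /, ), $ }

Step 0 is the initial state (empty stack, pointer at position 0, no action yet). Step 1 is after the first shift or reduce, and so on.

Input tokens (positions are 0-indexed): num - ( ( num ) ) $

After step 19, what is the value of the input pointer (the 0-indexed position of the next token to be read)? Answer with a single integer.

Step 1: shift num. Stack=[num] ptr=1 lookahead=- remaining=[- ( ( num ) ) $]
Step 2: reduce F->num. Stack=[F] ptr=1 lookahead=- remaining=[- ( ( num ) ) $]
Step 3: reduce T->F. Stack=[T] ptr=1 lookahead=- remaining=[- ( ( num ) ) $]
Step 4: reduce E->T. Stack=[E] ptr=1 lookahead=- remaining=[- ( ( num ) ) $]
Step 5: shift -. Stack=[E -] ptr=2 lookahead=( remaining=[( ( num ) ) $]
Step 6: shift (. Stack=[E - (] ptr=3 lookahead=( remaining=[( num ) ) $]
Step 7: shift (. Stack=[E - ( (] ptr=4 lookahead=num remaining=[num ) ) $]
Step 8: shift num. Stack=[E - ( ( num] ptr=5 lookahead=) remaining=[) ) $]
Step 9: reduce F->num. Stack=[E - ( ( F] ptr=5 lookahead=) remaining=[) ) $]
Step 10: reduce T->F. Stack=[E - ( ( T] ptr=5 lookahead=) remaining=[) ) $]
Step 11: reduce E->T. Stack=[E - ( ( E] ptr=5 lookahead=) remaining=[) ) $]
Step 12: shift ). Stack=[E - ( ( E )] ptr=6 lookahead=) remaining=[) $]
Step 13: reduce F->( E ). Stack=[E - ( F] ptr=6 lookahead=) remaining=[) $]
Step 14: reduce T->F. Stack=[E - ( T] ptr=6 lookahead=) remaining=[) $]
Step 15: reduce E->T. Stack=[E - ( E] ptr=6 lookahead=) remaining=[) $]
Step 16: shift ). Stack=[E - ( E )] ptr=7 lookahead=$ remaining=[$]
Step 17: reduce F->( E ). Stack=[E - F] ptr=7 lookahead=$ remaining=[$]
Step 18: reduce T->F. Stack=[E - T] ptr=7 lookahead=$ remaining=[$]
Step 19: reduce E->E - T. Stack=[E] ptr=7 lookahead=$ remaining=[$]

Answer: 7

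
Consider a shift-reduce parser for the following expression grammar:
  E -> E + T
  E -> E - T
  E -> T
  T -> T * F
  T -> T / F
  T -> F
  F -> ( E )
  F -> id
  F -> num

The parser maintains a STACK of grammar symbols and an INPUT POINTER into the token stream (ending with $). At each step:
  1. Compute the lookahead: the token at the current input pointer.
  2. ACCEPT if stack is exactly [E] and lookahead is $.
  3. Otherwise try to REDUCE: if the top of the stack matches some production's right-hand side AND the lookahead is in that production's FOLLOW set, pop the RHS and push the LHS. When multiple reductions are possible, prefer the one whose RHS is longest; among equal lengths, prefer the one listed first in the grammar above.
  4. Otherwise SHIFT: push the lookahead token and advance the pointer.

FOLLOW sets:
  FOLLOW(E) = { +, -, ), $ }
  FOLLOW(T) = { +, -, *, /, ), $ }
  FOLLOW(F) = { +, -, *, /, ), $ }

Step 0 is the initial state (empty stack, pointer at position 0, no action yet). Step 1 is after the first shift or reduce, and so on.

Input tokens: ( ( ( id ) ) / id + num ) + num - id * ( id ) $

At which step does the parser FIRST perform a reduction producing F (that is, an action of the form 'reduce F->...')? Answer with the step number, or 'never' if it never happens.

Answer: 5

Derivation:
Step 1: shift (. Stack=[(] ptr=1 lookahead=( remaining=[( ( id ) ) / id + num ) + num - id * ( id ) $]
Step 2: shift (. Stack=[( (] ptr=2 lookahead=( remaining=[( id ) ) / id + num ) + num - id * ( id ) $]
Step 3: shift (. Stack=[( ( (] ptr=3 lookahead=id remaining=[id ) ) / id + num ) + num - id * ( id ) $]
Step 4: shift id. Stack=[( ( ( id] ptr=4 lookahead=) remaining=[) ) / id + num ) + num - id * ( id ) $]
Step 5: reduce F->id. Stack=[( ( ( F] ptr=4 lookahead=) remaining=[) ) / id + num ) + num - id * ( id ) $]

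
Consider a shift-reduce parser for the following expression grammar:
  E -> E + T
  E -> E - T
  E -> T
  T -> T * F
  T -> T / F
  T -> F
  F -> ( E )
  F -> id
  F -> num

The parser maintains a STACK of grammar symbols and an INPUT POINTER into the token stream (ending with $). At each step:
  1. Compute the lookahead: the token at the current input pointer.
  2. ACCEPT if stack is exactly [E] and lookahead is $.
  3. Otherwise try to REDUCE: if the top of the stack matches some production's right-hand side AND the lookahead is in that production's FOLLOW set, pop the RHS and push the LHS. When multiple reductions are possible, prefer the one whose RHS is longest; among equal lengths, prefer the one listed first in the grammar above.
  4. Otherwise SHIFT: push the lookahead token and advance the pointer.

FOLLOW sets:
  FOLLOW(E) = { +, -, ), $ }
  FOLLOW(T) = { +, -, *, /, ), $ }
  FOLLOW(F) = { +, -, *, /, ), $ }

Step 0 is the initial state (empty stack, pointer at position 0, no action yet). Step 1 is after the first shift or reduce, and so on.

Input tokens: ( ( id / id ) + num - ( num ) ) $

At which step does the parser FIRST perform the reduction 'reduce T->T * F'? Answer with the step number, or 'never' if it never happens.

Answer: never

Derivation:
Step 1: shift (. Stack=[(] ptr=1 lookahead=( remaining=[( id / id ) + num - ( num ) ) $]
Step 2: shift (. Stack=[( (] ptr=2 lookahead=id remaining=[id / id ) + num - ( num ) ) $]
Step 3: shift id. Stack=[( ( id] ptr=3 lookahead=/ remaining=[/ id ) + num - ( num ) ) $]
Step 4: reduce F->id. Stack=[( ( F] ptr=3 lookahead=/ remaining=[/ id ) + num - ( num ) ) $]
Step 5: reduce T->F. Stack=[( ( T] ptr=3 lookahead=/ remaining=[/ id ) + num - ( num ) ) $]
Step 6: shift /. Stack=[( ( T /] ptr=4 lookahead=id remaining=[id ) + num - ( num ) ) $]
Step 7: shift id. Stack=[( ( T / id] ptr=5 lookahead=) remaining=[) + num - ( num ) ) $]
Step 8: reduce F->id. Stack=[( ( T / F] ptr=5 lookahead=) remaining=[) + num - ( num ) ) $]
Step 9: reduce T->T / F. Stack=[( ( T] ptr=5 lookahead=) remaining=[) + num - ( num ) ) $]
Step 10: reduce E->T. Stack=[( ( E] ptr=5 lookahead=) remaining=[) + num - ( num ) ) $]
Step 11: shift ). Stack=[( ( E )] ptr=6 lookahead=+ remaining=[+ num - ( num ) ) $]
Step 12: reduce F->( E ). Stack=[( F] ptr=6 lookahead=+ remaining=[+ num - ( num ) ) $]
Step 13: reduce T->F. Stack=[( T] ptr=6 lookahead=+ remaining=[+ num - ( num ) ) $]
Step 14: reduce E->T. Stack=[( E] ptr=6 lookahead=+ remaining=[+ num - ( num ) ) $]
Step 15: shift +. Stack=[( E +] ptr=7 lookahead=num remaining=[num - ( num ) ) $]
Step 16: shift num. Stack=[( E + num] ptr=8 lookahead=- remaining=[- ( num ) ) $]
Step 17: reduce F->num. Stack=[( E + F] ptr=8 lookahead=- remaining=[- ( num ) ) $]
Step 18: reduce T->F. Stack=[( E + T] ptr=8 lookahead=- remaining=[- ( num ) ) $]
Step 19: reduce E->E + T. Stack=[( E] ptr=8 lookahead=- remaining=[- ( num ) ) $]
Step 20: shift -. Stack=[( E -] ptr=9 lookahead=( remaining=[( num ) ) $]
Step 21: shift (. Stack=[( E - (] ptr=10 lookahead=num remaining=[num ) ) $]
Step 22: shift num. Stack=[( E - ( num] ptr=11 lookahead=) remaining=[) ) $]
Step 23: reduce F->num. Stack=[( E - ( F] ptr=11 lookahead=) remaining=[) ) $]
Step 24: reduce T->F. Stack=[( E - ( T] ptr=11 lookahead=) remaining=[) ) $]
Step 25: reduce E->T. Stack=[( E - ( E] ptr=11 lookahead=) remaining=[) ) $]
Step 26: shift ). Stack=[( E - ( E )] ptr=12 lookahead=) remaining=[) $]
Step 27: reduce F->( E ). Stack=[( E - F] ptr=12 lookahead=) remaining=[) $]
Step 28: reduce T->F. Stack=[( E - T] ptr=12 lookahead=) remaining=[) $]
Step 29: reduce E->E - T. Stack=[( E] ptr=12 lookahead=) remaining=[) $]
Step 30: shift ). Stack=[( E )] ptr=13 lookahead=$ remaining=[$]
Step 31: reduce F->( E ). Stack=[F] ptr=13 lookahead=$ remaining=[$]
Step 32: reduce T->F. Stack=[T] ptr=13 lookahead=$ remaining=[$]
Step 33: reduce E->T. Stack=[E] ptr=13 lookahead=$ remaining=[$]
Step 34: accept. Stack=[E] ptr=13 lookahead=$ remaining=[$]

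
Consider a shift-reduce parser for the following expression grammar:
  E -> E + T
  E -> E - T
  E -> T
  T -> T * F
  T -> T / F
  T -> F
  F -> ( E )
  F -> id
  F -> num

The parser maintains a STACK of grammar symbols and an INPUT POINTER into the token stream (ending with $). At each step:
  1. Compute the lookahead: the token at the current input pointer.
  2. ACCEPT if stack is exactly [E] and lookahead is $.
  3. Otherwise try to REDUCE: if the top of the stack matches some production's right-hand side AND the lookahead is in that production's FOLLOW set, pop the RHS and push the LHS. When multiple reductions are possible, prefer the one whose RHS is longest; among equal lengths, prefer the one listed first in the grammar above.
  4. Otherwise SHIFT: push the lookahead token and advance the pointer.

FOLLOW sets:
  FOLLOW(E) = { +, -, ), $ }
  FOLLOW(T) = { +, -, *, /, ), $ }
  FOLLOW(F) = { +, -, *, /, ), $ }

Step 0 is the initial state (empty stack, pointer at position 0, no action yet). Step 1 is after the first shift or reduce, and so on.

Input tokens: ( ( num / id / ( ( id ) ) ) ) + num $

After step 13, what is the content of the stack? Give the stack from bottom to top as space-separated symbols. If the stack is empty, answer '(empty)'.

Answer: ( ( T / ( ( id

Derivation:
Step 1: shift (. Stack=[(] ptr=1 lookahead=( remaining=[( num / id / ( ( id ) ) ) ) + num $]
Step 2: shift (. Stack=[( (] ptr=2 lookahead=num remaining=[num / id / ( ( id ) ) ) ) + num $]
Step 3: shift num. Stack=[( ( num] ptr=3 lookahead=/ remaining=[/ id / ( ( id ) ) ) ) + num $]
Step 4: reduce F->num. Stack=[( ( F] ptr=3 lookahead=/ remaining=[/ id / ( ( id ) ) ) ) + num $]
Step 5: reduce T->F. Stack=[( ( T] ptr=3 lookahead=/ remaining=[/ id / ( ( id ) ) ) ) + num $]
Step 6: shift /. Stack=[( ( T /] ptr=4 lookahead=id remaining=[id / ( ( id ) ) ) ) + num $]
Step 7: shift id. Stack=[( ( T / id] ptr=5 lookahead=/ remaining=[/ ( ( id ) ) ) ) + num $]
Step 8: reduce F->id. Stack=[( ( T / F] ptr=5 lookahead=/ remaining=[/ ( ( id ) ) ) ) + num $]
Step 9: reduce T->T / F. Stack=[( ( T] ptr=5 lookahead=/ remaining=[/ ( ( id ) ) ) ) + num $]
Step 10: shift /. Stack=[( ( T /] ptr=6 lookahead=( remaining=[( ( id ) ) ) ) + num $]
Step 11: shift (. Stack=[( ( T / (] ptr=7 lookahead=( remaining=[( id ) ) ) ) + num $]
Step 12: shift (. Stack=[( ( T / ( (] ptr=8 lookahead=id remaining=[id ) ) ) ) + num $]
Step 13: shift id. Stack=[( ( T / ( ( id] ptr=9 lookahead=) remaining=[) ) ) ) + num $]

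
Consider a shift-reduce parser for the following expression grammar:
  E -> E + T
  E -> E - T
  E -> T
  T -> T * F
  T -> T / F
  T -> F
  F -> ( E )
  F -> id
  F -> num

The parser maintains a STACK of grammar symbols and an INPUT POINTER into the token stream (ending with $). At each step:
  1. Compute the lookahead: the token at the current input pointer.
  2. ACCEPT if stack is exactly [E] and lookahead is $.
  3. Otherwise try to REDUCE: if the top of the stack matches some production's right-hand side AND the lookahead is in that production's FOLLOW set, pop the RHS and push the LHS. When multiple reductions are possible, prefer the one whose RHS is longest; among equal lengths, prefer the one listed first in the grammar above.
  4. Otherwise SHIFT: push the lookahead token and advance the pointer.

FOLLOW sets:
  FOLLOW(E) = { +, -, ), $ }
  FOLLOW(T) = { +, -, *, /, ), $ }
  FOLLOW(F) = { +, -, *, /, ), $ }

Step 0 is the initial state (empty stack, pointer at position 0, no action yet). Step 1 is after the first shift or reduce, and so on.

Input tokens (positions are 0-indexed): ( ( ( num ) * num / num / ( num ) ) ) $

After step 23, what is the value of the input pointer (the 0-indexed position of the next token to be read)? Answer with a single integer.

Answer: 12

Derivation:
Step 1: shift (. Stack=[(] ptr=1 lookahead=( remaining=[( ( num ) * num / num / ( num ) ) ) $]
Step 2: shift (. Stack=[( (] ptr=2 lookahead=( remaining=[( num ) * num / num / ( num ) ) ) $]
Step 3: shift (. Stack=[( ( (] ptr=3 lookahead=num remaining=[num ) * num / num / ( num ) ) ) $]
Step 4: shift num. Stack=[( ( ( num] ptr=4 lookahead=) remaining=[) * num / num / ( num ) ) ) $]
Step 5: reduce F->num. Stack=[( ( ( F] ptr=4 lookahead=) remaining=[) * num / num / ( num ) ) ) $]
Step 6: reduce T->F. Stack=[( ( ( T] ptr=4 lookahead=) remaining=[) * num / num / ( num ) ) ) $]
Step 7: reduce E->T. Stack=[( ( ( E] ptr=4 lookahead=) remaining=[) * num / num / ( num ) ) ) $]
Step 8: shift ). Stack=[( ( ( E )] ptr=5 lookahead=* remaining=[* num / num / ( num ) ) ) $]
Step 9: reduce F->( E ). Stack=[( ( F] ptr=5 lookahead=* remaining=[* num / num / ( num ) ) ) $]
Step 10: reduce T->F. Stack=[( ( T] ptr=5 lookahead=* remaining=[* num / num / ( num ) ) ) $]
Step 11: shift *. Stack=[( ( T *] ptr=6 lookahead=num remaining=[num / num / ( num ) ) ) $]
Step 12: shift num. Stack=[( ( T * num] ptr=7 lookahead=/ remaining=[/ num / ( num ) ) ) $]
Step 13: reduce F->num. Stack=[( ( T * F] ptr=7 lookahead=/ remaining=[/ num / ( num ) ) ) $]
Step 14: reduce T->T * F. Stack=[( ( T] ptr=7 lookahead=/ remaining=[/ num / ( num ) ) ) $]
Step 15: shift /. Stack=[( ( T /] ptr=8 lookahead=num remaining=[num / ( num ) ) ) $]
Step 16: shift num. Stack=[( ( T / num] ptr=9 lookahead=/ remaining=[/ ( num ) ) ) $]
Step 17: reduce F->num. Stack=[( ( T / F] ptr=9 lookahead=/ remaining=[/ ( num ) ) ) $]
Step 18: reduce T->T / F. Stack=[( ( T] ptr=9 lookahead=/ remaining=[/ ( num ) ) ) $]
Step 19: shift /. Stack=[( ( T /] ptr=10 lookahead=( remaining=[( num ) ) ) $]
Step 20: shift (. Stack=[( ( T / (] ptr=11 lookahead=num remaining=[num ) ) ) $]
Step 21: shift num. Stack=[( ( T / ( num] ptr=12 lookahead=) remaining=[) ) ) $]
Step 22: reduce F->num. Stack=[( ( T / ( F] ptr=12 lookahead=) remaining=[) ) ) $]
Step 23: reduce T->F. Stack=[( ( T / ( T] ptr=12 lookahead=) remaining=[) ) ) $]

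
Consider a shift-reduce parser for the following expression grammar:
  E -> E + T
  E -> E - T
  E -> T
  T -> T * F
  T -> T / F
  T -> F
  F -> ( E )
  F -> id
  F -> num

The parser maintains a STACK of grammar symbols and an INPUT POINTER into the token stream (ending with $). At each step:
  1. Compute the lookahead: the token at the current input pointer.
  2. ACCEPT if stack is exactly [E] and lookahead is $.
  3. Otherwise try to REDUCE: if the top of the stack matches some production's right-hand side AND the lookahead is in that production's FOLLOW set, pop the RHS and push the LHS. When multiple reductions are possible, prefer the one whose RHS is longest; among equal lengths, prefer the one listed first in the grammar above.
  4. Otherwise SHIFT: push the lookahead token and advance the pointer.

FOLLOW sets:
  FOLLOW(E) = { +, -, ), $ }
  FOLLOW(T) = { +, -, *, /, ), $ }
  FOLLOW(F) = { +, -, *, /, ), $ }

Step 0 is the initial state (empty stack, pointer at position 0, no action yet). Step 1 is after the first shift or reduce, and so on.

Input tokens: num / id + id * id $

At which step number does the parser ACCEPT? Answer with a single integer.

Step 1: shift num. Stack=[num] ptr=1 lookahead=/ remaining=[/ id + id * id $]
Step 2: reduce F->num. Stack=[F] ptr=1 lookahead=/ remaining=[/ id + id * id $]
Step 3: reduce T->F. Stack=[T] ptr=1 lookahead=/ remaining=[/ id + id * id $]
Step 4: shift /. Stack=[T /] ptr=2 lookahead=id remaining=[id + id * id $]
Step 5: shift id. Stack=[T / id] ptr=3 lookahead=+ remaining=[+ id * id $]
Step 6: reduce F->id. Stack=[T / F] ptr=3 lookahead=+ remaining=[+ id * id $]
Step 7: reduce T->T / F. Stack=[T] ptr=3 lookahead=+ remaining=[+ id * id $]
Step 8: reduce E->T. Stack=[E] ptr=3 lookahead=+ remaining=[+ id * id $]
Step 9: shift +. Stack=[E +] ptr=4 lookahead=id remaining=[id * id $]
Step 10: shift id. Stack=[E + id] ptr=5 lookahead=* remaining=[* id $]
Step 11: reduce F->id. Stack=[E + F] ptr=5 lookahead=* remaining=[* id $]
Step 12: reduce T->F. Stack=[E + T] ptr=5 lookahead=* remaining=[* id $]
Step 13: shift *. Stack=[E + T *] ptr=6 lookahead=id remaining=[id $]
Step 14: shift id. Stack=[E + T * id] ptr=7 lookahead=$ remaining=[$]
Step 15: reduce F->id. Stack=[E + T * F] ptr=7 lookahead=$ remaining=[$]
Step 16: reduce T->T * F. Stack=[E + T] ptr=7 lookahead=$ remaining=[$]
Step 17: reduce E->E + T. Stack=[E] ptr=7 lookahead=$ remaining=[$]
Step 18: accept. Stack=[E] ptr=7 lookahead=$ remaining=[$]

Answer: 18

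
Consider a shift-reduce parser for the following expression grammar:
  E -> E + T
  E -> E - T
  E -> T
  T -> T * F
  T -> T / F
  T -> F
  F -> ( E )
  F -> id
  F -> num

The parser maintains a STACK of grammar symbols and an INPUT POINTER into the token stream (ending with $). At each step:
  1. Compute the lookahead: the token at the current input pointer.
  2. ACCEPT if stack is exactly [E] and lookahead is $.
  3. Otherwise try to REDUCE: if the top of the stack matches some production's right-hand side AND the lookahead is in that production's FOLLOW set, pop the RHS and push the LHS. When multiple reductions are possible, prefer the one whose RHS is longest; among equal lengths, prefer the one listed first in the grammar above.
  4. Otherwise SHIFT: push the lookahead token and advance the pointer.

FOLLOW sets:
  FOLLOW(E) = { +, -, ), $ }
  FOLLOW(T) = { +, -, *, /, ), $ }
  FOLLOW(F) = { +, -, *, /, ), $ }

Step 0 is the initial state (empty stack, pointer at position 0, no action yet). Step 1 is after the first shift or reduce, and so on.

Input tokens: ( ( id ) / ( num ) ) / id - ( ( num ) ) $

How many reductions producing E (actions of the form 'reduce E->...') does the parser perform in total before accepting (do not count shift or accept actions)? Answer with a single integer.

Answer: 7

Derivation:
Step 1: shift (. Stack=[(] ptr=1 lookahead=( remaining=[( id ) / ( num ) ) / id - ( ( num ) ) $]
Step 2: shift (. Stack=[( (] ptr=2 lookahead=id remaining=[id ) / ( num ) ) / id - ( ( num ) ) $]
Step 3: shift id. Stack=[( ( id] ptr=3 lookahead=) remaining=[) / ( num ) ) / id - ( ( num ) ) $]
Step 4: reduce F->id. Stack=[( ( F] ptr=3 lookahead=) remaining=[) / ( num ) ) / id - ( ( num ) ) $]
Step 5: reduce T->F. Stack=[( ( T] ptr=3 lookahead=) remaining=[) / ( num ) ) / id - ( ( num ) ) $]
Step 6: reduce E->T. Stack=[( ( E] ptr=3 lookahead=) remaining=[) / ( num ) ) / id - ( ( num ) ) $]
Step 7: shift ). Stack=[( ( E )] ptr=4 lookahead=/ remaining=[/ ( num ) ) / id - ( ( num ) ) $]
Step 8: reduce F->( E ). Stack=[( F] ptr=4 lookahead=/ remaining=[/ ( num ) ) / id - ( ( num ) ) $]
Step 9: reduce T->F. Stack=[( T] ptr=4 lookahead=/ remaining=[/ ( num ) ) / id - ( ( num ) ) $]
Step 10: shift /. Stack=[( T /] ptr=5 lookahead=( remaining=[( num ) ) / id - ( ( num ) ) $]
Step 11: shift (. Stack=[( T / (] ptr=6 lookahead=num remaining=[num ) ) / id - ( ( num ) ) $]
Step 12: shift num. Stack=[( T / ( num] ptr=7 lookahead=) remaining=[) ) / id - ( ( num ) ) $]
Step 13: reduce F->num. Stack=[( T / ( F] ptr=7 lookahead=) remaining=[) ) / id - ( ( num ) ) $]
Step 14: reduce T->F. Stack=[( T / ( T] ptr=7 lookahead=) remaining=[) ) / id - ( ( num ) ) $]
Step 15: reduce E->T. Stack=[( T / ( E] ptr=7 lookahead=) remaining=[) ) / id - ( ( num ) ) $]
Step 16: shift ). Stack=[( T / ( E )] ptr=8 lookahead=) remaining=[) / id - ( ( num ) ) $]
Step 17: reduce F->( E ). Stack=[( T / F] ptr=8 lookahead=) remaining=[) / id - ( ( num ) ) $]
Step 18: reduce T->T / F. Stack=[( T] ptr=8 lookahead=) remaining=[) / id - ( ( num ) ) $]
Step 19: reduce E->T. Stack=[( E] ptr=8 lookahead=) remaining=[) / id - ( ( num ) ) $]
Step 20: shift ). Stack=[( E )] ptr=9 lookahead=/ remaining=[/ id - ( ( num ) ) $]
Step 21: reduce F->( E ). Stack=[F] ptr=9 lookahead=/ remaining=[/ id - ( ( num ) ) $]
Step 22: reduce T->F. Stack=[T] ptr=9 lookahead=/ remaining=[/ id - ( ( num ) ) $]
Step 23: shift /. Stack=[T /] ptr=10 lookahead=id remaining=[id - ( ( num ) ) $]
Step 24: shift id. Stack=[T / id] ptr=11 lookahead=- remaining=[- ( ( num ) ) $]
Step 25: reduce F->id. Stack=[T / F] ptr=11 lookahead=- remaining=[- ( ( num ) ) $]
Step 26: reduce T->T / F. Stack=[T] ptr=11 lookahead=- remaining=[- ( ( num ) ) $]
Step 27: reduce E->T. Stack=[E] ptr=11 lookahead=- remaining=[- ( ( num ) ) $]
Step 28: shift -. Stack=[E -] ptr=12 lookahead=( remaining=[( ( num ) ) $]
Step 29: shift (. Stack=[E - (] ptr=13 lookahead=( remaining=[( num ) ) $]
Step 30: shift (. Stack=[E - ( (] ptr=14 lookahead=num remaining=[num ) ) $]
Step 31: shift num. Stack=[E - ( ( num] ptr=15 lookahead=) remaining=[) ) $]
Step 32: reduce F->num. Stack=[E - ( ( F] ptr=15 lookahead=) remaining=[) ) $]
Step 33: reduce T->F. Stack=[E - ( ( T] ptr=15 lookahead=) remaining=[) ) $]
Step 34: reduce E->T. Stack=[E - ( ( E] ptr=15 lookahead=) remaining=[) ) $]
Step 35: shift ). Stack=[E - ( ( E )] ptr=16 lookahead=) remaining=[) $]
Step 36: reduce F->( E ). Stack=[E - ( F] ptr=16 lookahead=) remaining=[) $]
Step 37: reduce T->F. Stack=[E - ( T] ptr=16 lookahead=) remaining=[) $]
Step 38: reduce E->T. Stack=[E - ( E] ptr=16 lookahead=) remaining=[) $]
Step 39: shift ). Stack=[E - ( E )] ptr=17 lookahead=$ remaining=[$]
Step 40: reduce F->( E ). Stack=[E - F] ptr=17 lookahead=$ remaining=[$]
Step 41: reduce T->F. Stack=[E - T] ptr=17 lookahead=$ remaining=[$]
Step 42: reduce E->E - T. Stack=[E] ptr=17 lookahead=$ remaining=[$]
Step 43: accept. Stack=[E] ptr=17 lookahead=$ remaining=[$]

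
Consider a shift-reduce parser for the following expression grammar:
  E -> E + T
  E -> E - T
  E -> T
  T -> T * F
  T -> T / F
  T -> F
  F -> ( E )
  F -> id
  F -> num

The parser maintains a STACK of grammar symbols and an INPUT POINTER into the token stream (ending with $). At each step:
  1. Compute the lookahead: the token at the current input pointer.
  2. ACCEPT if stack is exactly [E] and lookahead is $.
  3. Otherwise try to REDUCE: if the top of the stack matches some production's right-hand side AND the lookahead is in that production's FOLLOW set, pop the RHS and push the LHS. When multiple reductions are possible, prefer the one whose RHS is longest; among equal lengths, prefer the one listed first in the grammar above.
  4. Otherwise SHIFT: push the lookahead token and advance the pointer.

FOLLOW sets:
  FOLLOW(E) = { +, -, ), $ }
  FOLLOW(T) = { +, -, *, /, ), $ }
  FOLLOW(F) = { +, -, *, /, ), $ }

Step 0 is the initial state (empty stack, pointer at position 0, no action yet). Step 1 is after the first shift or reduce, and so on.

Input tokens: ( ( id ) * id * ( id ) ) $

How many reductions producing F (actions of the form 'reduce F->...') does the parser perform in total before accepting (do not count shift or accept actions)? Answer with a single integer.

Answer: 6

Derivation:
Step 1: shift (. Stack=[(] ptr=1 lookahead=( remaining=[( id ) * id * ( id ) ) $]
Step 2: shift (. Stack=[( (] ptr=2 lookahead=id remaining=[id ) * id * ( id ) ) $]
Step 3: shift id. Stack=[( ( id] ptr=3 lookahead=) remaining=[) * id * ( id ) ) $]
Step 4: reduce F->id. Stack=[( ( F] ptr=3 lookahead=) remaining=[) * id * ( id ) ) $]
Step 5: reduce T->F. Stack=[( ( T] ptr=3 lookahead=) remaining=[) * id * ( id ) ) $]
Step 6: reduce E->T. Stack=[( ( E] ptr=3 lookahead=) remaining=[) * id * ( id ) ) $]
Step 7: shift ). Stack=[( ( E )] ptr=4 lookahead=* remaining=[* id * ( id ) ) $]
Step 8: reduce F->( E ). Stack=[( F] ptr=4 lookahead=* remaining=[* id * ( id ) ) $]
Step 9: reduce T->F. Stack=[( T] ptr=4 lookahead=* remaining=[* id * ( id ) ) $]
Step 10: shift *. Stack=[( T *] ptr=5 lookahead=id remaining=[id * ( id ) ) $]
Step 11: shift id. Stack=[( T * id] ptr=6 lookahead=* remaining=[* ( id ) ) $]
Step 12: reduce F->id. Stack=[( T * F] ptr=6 lookahead=* remaining=[* ( id ) ) $]
Step 13: reduce T->T * F. Stack=[( T] ptr=6 lookahead=* remaining=[* ( id ) ) $]
Step 14: shift *. Stack=[( T *] ptr=7 lookahead=( remaining=[( id ) ) $]
Step 15: shift (. Stack=[( T * (] ptr=8 lookahead=id remaining=[id ) ) $]
Step 16: shift id. Stack=[( T * ( id] ptr=9 lookahead=) remaining=[) ) $]
Step 17: reduce F->id. Stack=[( T * ( F] ptr=9 lookahead=) remaining=[) ) $]
Step 18: reduce T->F. Stack=[( T * ( T] ptr=9 lookahead=) remaining=[) ) $]
Step 19: reduce E->T. Stack=[( T * ( E] ptr=9 lookahead=) remaining=[) ) $]
Step 20: shift ). Stack=[( T * ( E )] ptr=10 lookahead=) remaining=[) $]
Step 21: reduce F->( E ). Stack=[( T * F] ptr=10 lookahead=) remaining=[) $]
Step 22: reduce T->T * F. Stack=[( T] ptr=10 lookahead=) remaining=[) $]
Step 23: reduce E->T. Stack=[( E] ptr=10 lookahead=) remaining=[) $]
Step 24: shift ). Stack=[( E )] ptr=11 lookahead=$ remaining=[$]
Step 25: reduce F->( E ). Stack=[F] ptr=11 lookahead=$ remaining=[$]
Step 26: reduce T->F. Stack=[T] ptr=11 lookahead=$ remaining=[$]
Step 27: reduce E->T. Stack=[E] ptr=11 lookahead=$ remaining=[$]
Step 28: accept. Stack=[E] ptr=11 lookahead=$ remaining=[$]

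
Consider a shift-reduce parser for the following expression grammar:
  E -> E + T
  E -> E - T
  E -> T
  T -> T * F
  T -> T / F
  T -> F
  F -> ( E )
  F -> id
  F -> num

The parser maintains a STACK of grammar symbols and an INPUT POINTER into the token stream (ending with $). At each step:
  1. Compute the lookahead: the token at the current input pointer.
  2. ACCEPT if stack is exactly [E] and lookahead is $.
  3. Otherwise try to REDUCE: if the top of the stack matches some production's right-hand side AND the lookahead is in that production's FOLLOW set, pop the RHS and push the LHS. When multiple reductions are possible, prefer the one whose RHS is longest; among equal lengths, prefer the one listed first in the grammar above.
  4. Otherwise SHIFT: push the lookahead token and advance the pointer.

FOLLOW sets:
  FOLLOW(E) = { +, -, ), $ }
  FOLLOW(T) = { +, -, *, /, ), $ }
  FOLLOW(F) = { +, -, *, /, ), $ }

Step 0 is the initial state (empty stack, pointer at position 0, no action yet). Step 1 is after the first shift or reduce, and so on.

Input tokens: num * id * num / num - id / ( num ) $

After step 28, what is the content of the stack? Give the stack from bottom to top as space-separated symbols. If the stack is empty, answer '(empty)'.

Answer: E - T / F

Derivation:
Step 1: shift num. Stack=[num] ptr=1 lookahead=* remaining=[* id * num / num - id / ( num ) $]
Step 2: reduce F->num. Stack=[F] ptr=1 lookahead=* remaining=[* id * num / num - id / ( num ) $]
Step 3: reduce T->F. Stack=[T] ptr=1 lookahead=* remaining=[* id * num / num - id / ( num ) $]
Step 4: shift *. Stack=[T *] ptr=2 lookahead=id remaining=[id * num / num - id / ( num ) $]
Step 5: shift id. Stack=[T * id] ptr=3 lookahead=* remaining=[* num / num - id / ( num ) $]
Step 6: reduce F->id. Stack=[T * F] ptr=3 lookahead=* remaining=[* num / num - id / ( num ) $]
Step 7: reduce T->T * F. Stack=[T] ptr=3 lookahead=* remaining=[* num / num - id / ( num ) $]
Step 8: shift *. Stack=[T *] ptr=4 lookahead=num remaining=[num / num - id / ( num ) $]
Step 9: shift num. Stack=[T * num] ptr=5 lookahead=/ remaining=[/ num - id / ( num ) $]
Step 10: reduce F->num. Stack=[T * F] ptr=5 lookahead=/ remaining=[/ num - id / ( num ) $]
Step 11: reduce T->T * F. Stack=[T] ptr=5 lookahead=/ remaining=[/ num - id / ( num ) $]
Step 12: shift /. Stack=[T /] ptr=6 lookahead=num remaining=[num - id / ( num ) $]
Step 13: shift num. Stack=[T / num] ptr=7 lookahead=- remaining=[- id / ( num ) $]
Step 14: reduce F->num. Stack=[T / F] ptr=7 lookahead=- remaining=[- id / ( num ) $]
Step 15: reduce T->T / F. Stack=[T] ptr=7 lookahead=- remaining=[- id / ( num ) $]
Step 16: reduce E->T. Stack=[E] ptr=7 lookahead=- remaining=[- id / ( num ) $]
Step 17: shift -. Stack=[E -] ptr=8 lookahead=id remaining=[id / ( num ) $]
Step 18: shift id. Stack=[E - id] ptr=9 lookahead=/ remaining=[/ ( num ) $]
Step 19: reduce F->id. Stack=[E - F] ptr=9 lookahead=/ remaining=[/ ( num ) $]
Step 20: reduce T->F. Stack=[E - T] ptr=9 lookahead=/ remaining=[/ ( num ) $]
Step 21: shift /. Stack=[E - T /] ptr=10 lookahead=( remaining=[( num ) $]
Step 22: shift (. Stack=[E - T / (] ptr=11 lookahead=num remaining=[num ) $]
Step 23: shift num. Stack=[E - T / ( num] ptr=12 lookahead=) remaining=[) $]
Step 24: reduce F->num. Stack=[E - T / ( F] ptr=12 lookahead=) remaining=[) $]
Step 25: reduce T->F. Stack=[E - T / ( T] ptr=12 lookahead=) remaining=[) $]
Step 26: reduce E->T. Stack=[E - T / ( E] ptr=12 lookahead=) remaining=[) $]
Step 27: shift ). Stack=[E - T / ( E )] ptr=13 lookahead=$ remaining=[$]
Step 28: reduce F->( E ). Stack=[E - T / F] ptr=13 lookahead=$ remaining=[$]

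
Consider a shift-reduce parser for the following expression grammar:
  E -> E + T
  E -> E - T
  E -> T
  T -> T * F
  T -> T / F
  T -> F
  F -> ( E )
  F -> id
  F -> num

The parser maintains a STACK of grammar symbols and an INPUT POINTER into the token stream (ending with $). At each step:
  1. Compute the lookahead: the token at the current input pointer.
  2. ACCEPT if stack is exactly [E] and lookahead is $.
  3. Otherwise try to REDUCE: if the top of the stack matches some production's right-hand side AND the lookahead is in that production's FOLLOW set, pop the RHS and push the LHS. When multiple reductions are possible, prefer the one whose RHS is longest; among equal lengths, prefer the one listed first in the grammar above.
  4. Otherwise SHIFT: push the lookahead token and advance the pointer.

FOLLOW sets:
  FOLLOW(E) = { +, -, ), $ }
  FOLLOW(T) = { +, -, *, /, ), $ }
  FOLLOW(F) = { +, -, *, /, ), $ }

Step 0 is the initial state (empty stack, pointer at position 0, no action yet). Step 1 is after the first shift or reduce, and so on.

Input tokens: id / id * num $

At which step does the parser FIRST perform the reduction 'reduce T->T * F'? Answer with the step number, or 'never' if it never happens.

Step 1: shift id. Stack=[id] ptr=1 lookahead=/ remaining=[/ id * num $]
Step 2: reduce F->id. Stack=[F] ptr=1 lookahead=/ remaining=[/ id * num $]
Step 3: reduce T->F. Stack=[T] ptr=1 lookahead=/ remaining=[/ id * num $]
Step 4: shift /. Stack=[T /] ptr=2 lookahead=id remaining=[id * num $]
Step 5: shift id. Stack=[T / id] ptr=3 lookahead=* remaining=[* num $]
Step 6: reduce F->id. Stack=[T / F] ptr=3 lookahead=* remaining=[* num $]
Step 7: reduce T->T / F. Stack=[T] ptr=3 lookahead=* remaining=[* num $]
Step 8: shift *. Stack=[T *] ptr=4 lookahead=num remaining=[num $]
Step 9: shift num. Stack=[T * num] ptr=5 lookahead=$ remaining=[$]
Step 10: reduce F->num. Stack=[T * F] ptr=5 lookahead=$ remaining=[$]
Step 11: reduce T->T * F. Stack=[T] ptr=5 lookahead=$ remaining=[$]

Answer: 11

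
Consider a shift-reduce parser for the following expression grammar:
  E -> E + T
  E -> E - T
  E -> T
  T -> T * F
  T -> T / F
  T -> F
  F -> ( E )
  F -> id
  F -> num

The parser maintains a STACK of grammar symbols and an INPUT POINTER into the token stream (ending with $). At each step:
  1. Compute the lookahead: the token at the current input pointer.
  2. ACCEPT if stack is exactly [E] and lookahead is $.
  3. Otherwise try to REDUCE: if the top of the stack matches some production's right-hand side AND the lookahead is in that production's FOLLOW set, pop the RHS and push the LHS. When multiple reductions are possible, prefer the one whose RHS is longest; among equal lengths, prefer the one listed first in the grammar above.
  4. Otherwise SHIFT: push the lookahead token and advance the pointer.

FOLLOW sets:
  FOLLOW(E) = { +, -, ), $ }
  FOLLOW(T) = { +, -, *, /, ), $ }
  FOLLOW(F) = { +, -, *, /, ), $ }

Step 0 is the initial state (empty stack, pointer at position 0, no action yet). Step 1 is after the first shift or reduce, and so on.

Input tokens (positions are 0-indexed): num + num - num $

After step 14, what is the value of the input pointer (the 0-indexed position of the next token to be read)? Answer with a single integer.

Step 1: shift num. Stack=[num] ptr=1 lookahead=+ remaining=[+ num - num $]
Step 2: reduce F->num. Stack=[F] ptr=1 lookahead=+ remaining=[+ num - num $]
Step 3: reduce T->F. Stack=[T] ptr=1 lookahead=+ remaining=[+ num - num $]
Step 4: reduce E->T. Stack=[E] ptr=1 lookahead=+ remaining=[+ num - num $]
Step 5: shift +. Stack=[E +] ptr=2 lookahead=num remaining=[num - num $]
Step 6: shift num. Stack=[E + num] ptr=3 lookahead=- remaining=[- num $]
Step 7: reduce F->num. Stack=[E + F] ptr=3 lookahead=- remaining=[- num $]
Step 8: reduce T->F. Stack=[E + T] ptr=3 lookahead=- remaining=[- num $]
Step 9: reduce E->E + T. Stack=[E] ptr=3 lookahead=- remaining=[- num $]
Step 10: shift -. Stack=[E -] ptr=4 lookahead=num remaining=[num $]
Step 11: shift num. Stack=[E - num] ptr=5 lookahead=$ remaining=[$]
Step 12: reduce F->num. Stack=[E - F] ptr=5 lookahead=$ remaining=[$]
Step 13: reduce T->F. Stack=[E - T] ptr=5 lookahead=$ remaining=[$]
Step 14: reduce E->E - T. Stack=[E] ptr=5 lookahead=$ remaining=[$]

Answer: 5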